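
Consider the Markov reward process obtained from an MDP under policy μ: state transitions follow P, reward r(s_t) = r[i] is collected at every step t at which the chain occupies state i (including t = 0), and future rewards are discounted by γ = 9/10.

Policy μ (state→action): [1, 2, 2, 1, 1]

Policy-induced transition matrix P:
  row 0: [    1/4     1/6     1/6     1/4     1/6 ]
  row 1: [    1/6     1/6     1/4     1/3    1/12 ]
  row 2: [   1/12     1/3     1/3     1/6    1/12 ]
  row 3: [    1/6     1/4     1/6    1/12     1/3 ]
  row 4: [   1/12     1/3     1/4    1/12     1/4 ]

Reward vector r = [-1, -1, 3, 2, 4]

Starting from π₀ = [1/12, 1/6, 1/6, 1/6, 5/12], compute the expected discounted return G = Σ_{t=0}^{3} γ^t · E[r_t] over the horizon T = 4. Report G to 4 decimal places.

G = 5.6951

t=0: π = [0.0833, 0.1667, 0.1667, 0.1667, 0.4167], E[r] = 2.2500, γ^t·E[r] = 2.250000, running G = 2.250000
t=1: π = [0.1250, 0.2778, 0.2431, 0.1528, 0.2014], E[r] = 1.4375, γ^t·E[r] = 1.293750, running G = 3.543750
t=2: π = [0.1400, 0.2535, 0.2471, 0.1939, 0.1655], E[r] = 1.3976, γ^t·E[r] = 1.132031, running G = 4.675781
t=3: π = [0.1440, 0.2516, 0.2428, 0.1906, 0.1711], E[r] = 1.3982, γ^t·E[r] = 1.019320, running G = 5.695102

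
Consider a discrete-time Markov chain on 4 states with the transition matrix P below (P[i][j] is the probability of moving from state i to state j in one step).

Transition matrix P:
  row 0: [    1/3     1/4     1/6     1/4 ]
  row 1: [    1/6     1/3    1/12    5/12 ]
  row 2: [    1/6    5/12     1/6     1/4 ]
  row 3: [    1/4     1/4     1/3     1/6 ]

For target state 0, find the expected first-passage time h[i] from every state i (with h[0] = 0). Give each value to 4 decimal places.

h = [0.0000, 5.1949, 5.2557, 4.8608]

First-step conditioning: h[0] = 0; for i ≠ 0, h[i] = 1 + Σ_k P[i][k]·h[k].
  h[1] = 1 + 1/3·h[1] + 1/12·h[2] + 5/12·h[3]
  h[2] = 1 + 5/12·h[1] + 1/6·h[2] + 1/4·h[3]
  h[3] = 1 + 1/4·h[1] + 1/3·h[2] + 1/6·h[3]
Solving the 3×3 linear system over states ≠ 0 gives exactly h = [0, 2052/395, 2076/395, 384/79] (h[0] = 0 is the target).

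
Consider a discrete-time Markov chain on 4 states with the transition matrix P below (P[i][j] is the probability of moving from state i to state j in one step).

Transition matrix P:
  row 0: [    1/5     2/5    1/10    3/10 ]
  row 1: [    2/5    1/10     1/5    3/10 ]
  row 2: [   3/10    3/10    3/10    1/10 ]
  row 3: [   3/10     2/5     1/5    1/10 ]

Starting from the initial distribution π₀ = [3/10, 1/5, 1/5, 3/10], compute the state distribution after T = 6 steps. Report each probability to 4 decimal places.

π = [0.2994, 0.2931, 0.1890, 0.2185]

t=0: π = [0.3000, 0.2000, 0.2000, 0.3000]
t=1: π = [0.2900, 0.3200, 0.1900, 0.2000]
t=2: π = [0.3030, 0.2850, 0.1900, 0.2220]
t=3: π = [0.2982, 0.2955, 0.1887, 0.2176]
t=4: π = [0.2997, 0.2925, 0.1891, 0.2187]
t=5: π = [0.2993, 0.2934, 0.1889, 0.2184]
t=6: π = [0.2994, 0.2931, 0.1890, 0.2185]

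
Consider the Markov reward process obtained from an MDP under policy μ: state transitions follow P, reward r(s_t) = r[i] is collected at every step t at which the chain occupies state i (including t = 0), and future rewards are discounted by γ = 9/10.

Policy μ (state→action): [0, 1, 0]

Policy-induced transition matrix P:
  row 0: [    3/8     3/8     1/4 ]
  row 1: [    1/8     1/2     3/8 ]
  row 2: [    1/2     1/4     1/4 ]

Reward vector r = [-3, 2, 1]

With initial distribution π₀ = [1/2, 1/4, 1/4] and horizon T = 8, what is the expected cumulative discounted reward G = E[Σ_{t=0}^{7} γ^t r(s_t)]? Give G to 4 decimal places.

G = -0.2839

t=0: π = [0.5000, 0.2500, 0.2500], E[r] = -0.7500, γ^t·E[r] = -0.750000, running G = -0.750000
t=1: π = [0.3438, 0.3750, 0.2813], E[r] = 0.0000, γ^t·E[r] = 0.000000, running G = -0.750000
t=2: π = [0.3164, 0.3867, 0.2969], E[r] = 0.1211, γ^t·E[r] = 0.098086, running G = -0.651914
t=3: π = [0.3154, 0.3862, 0.2983], E[r] = 0.1245, γ^t·E[r] = 0.090769, running G = -0.561145
t=4: π = [0.3157, 0.3860, 0.2983], E[r] = 0.1230, γ^t·E[r] = 0.080731, running G = -0.480414
t=5: π = [0.3158, 0.3860, 0.2982], E[r] = 0.1228, γ^t·E[r] = 0.072518, running G = -0.407896
t=6: π = [0.3158, 0.3860, 0.2982], E[r] = 0.1228, γ^t·E[r] = 0.065263, running G = -0.342633
t=7: π = [0.3158, 0.3860, 0.2982], E[r] = 0.1228, γ^t·E[r] = 0.058738, running G = -0.283895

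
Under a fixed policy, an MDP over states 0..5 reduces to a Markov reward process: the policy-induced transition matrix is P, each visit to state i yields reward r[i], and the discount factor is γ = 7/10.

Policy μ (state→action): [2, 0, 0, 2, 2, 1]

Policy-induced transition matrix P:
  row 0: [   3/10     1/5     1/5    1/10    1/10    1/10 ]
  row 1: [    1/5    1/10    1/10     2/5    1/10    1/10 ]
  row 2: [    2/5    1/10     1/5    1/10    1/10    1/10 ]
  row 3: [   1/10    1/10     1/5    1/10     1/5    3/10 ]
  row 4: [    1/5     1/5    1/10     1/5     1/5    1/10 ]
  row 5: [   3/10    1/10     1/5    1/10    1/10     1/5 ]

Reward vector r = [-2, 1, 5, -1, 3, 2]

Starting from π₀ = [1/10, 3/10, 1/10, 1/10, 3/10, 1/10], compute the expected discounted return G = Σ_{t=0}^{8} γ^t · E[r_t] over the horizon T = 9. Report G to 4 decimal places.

t=0: π = [0.1000, 0.3000, 0.1000, 0.1000, 0.3000, 0.1000], E[r] = 1.6000, γ^t·E[r] = 1.600000, running G = 1.600000
t=1: π = [0.2300, 0.1400, 0.1400, 0.2200, 0.1400, 0.1300], E[r] = 0.8400, γ^t·E[r] = 0.588000, running G = 2.188000
t=2: π = [0.2420, 0.1370, 0.1720, 0.1560, 0.1360, 0.1570], E[r] = 1.0790, γ^t·E[r] = 0.528710, running G = 2.716710
t=3: π = [0.2587, 0.1378, 0.1727, 0.1547, 0.1292, 0.1469], E[r] = 1.0106, γ^t·E[r] = 0.346636, running G = 3.063346
t=4: π = [0.2596, 0.1388, 0.1733, 0.1543, 0.1284, 0.1456], E[r] = 1.0082, γ^t·E[r] = 0.242069, running G = 3.305415
t=5: π = [0.2598, 0.1388, 0.1733, 0.1545, 0.1283, 0.1454], E[r] = 1.0068, γ^t·E[r] = 0.169220, running G = 3.474634
t=6: π = [0.2597, 0.1388, 0.1733, 0.1545, 0.1283, 0.1454], E[r] = 1.0070, γ^t·E[r] = 0.118478, running G = 3.593112
t=7: π = [0.2597, 0.1388, 0.1733, 0.1545, 0.1283, 0.1454], E[r] = 1.0070, γ^t·E[r] = 0.082934, running G = 3.676046
t=8: π = [0.2597, 0.1388, 0.1733, 0.1545, 0.1283, 0.1454], E[r] = 1.0070, γ^t·E[r] = 0.058054, running G = 3.734099

G = 3.7341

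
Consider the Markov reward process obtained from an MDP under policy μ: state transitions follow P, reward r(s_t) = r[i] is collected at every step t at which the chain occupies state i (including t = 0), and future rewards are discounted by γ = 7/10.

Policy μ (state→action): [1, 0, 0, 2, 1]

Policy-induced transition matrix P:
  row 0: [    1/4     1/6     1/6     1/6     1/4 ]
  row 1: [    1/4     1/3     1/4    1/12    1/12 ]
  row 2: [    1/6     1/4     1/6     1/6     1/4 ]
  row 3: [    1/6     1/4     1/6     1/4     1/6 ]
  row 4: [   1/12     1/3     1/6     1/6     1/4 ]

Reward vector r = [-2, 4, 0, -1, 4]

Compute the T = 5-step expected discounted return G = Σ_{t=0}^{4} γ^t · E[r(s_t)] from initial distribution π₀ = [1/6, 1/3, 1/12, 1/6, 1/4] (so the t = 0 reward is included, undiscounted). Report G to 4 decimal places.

t=0: π = [0.1667, 0.3333, 0.0833, 0.1667, 0.2500], E[r] = 1.8333, γ^t·E[r] = 1.833333, running G = 1.833333
t=1: π = [0.1875, 0.2847, 0.1944, 0.1528, 0.1806], E[r] = 1.3333, γ^t·E[r] = 0.933333, running G = 2.766667
t=2: π = [0.1910, 0.2731, 0.1904, 0.1557, 0.1898], E[r] = 1.3142, γ^t·E[r] = 0.643976, running G = 3.410642
t=3: π = [0.1895, 0.2727, 0.1894, 0.1569, 0.1915], E[r] = 1.3207, γ^t·E[r] = 0.453016, running G = 3.863658
t=4: π = [0.1892, 0.2729, 0.1894, 0.1570, 0.1915], E[r] = 1.3220, γ^t·E[r] = 0.317415, running G = 4.181074

G = 4.1811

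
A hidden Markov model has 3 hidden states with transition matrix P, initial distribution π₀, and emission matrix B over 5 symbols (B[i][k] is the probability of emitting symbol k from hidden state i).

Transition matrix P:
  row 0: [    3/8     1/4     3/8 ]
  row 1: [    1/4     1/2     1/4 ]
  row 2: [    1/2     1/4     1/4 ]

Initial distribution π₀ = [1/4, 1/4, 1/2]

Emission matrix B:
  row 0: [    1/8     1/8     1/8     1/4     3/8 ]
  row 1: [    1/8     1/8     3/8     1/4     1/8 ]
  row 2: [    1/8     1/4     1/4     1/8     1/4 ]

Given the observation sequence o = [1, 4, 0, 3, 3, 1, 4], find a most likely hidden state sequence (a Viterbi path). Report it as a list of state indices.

t=0: δ = [3.125e-02, 3.125e-02, 1.250e-01]  (obs o_0=1)
t=1: δ = [2.344e-02, 3.906e-03, 7.812e-03]  ψ = [2, 2, 2]  (obs o_1=4)
t=2: δ = [1.099e-03, 7.324e-04, 1.099e-03]  ψ = [0, 0, 0]  (obs o_2=0)
t=3: δ = [1.373e-04, 9.155e-05, 5.150e-05]  ψ = [2, 1, 0]  (obs o_3=3)
t=4: δ = [1.287e-05, 1.144e-05, 6.437e-06]  ψ = [0, 1, 0]  (obs o_4=3)
t=5: δ = [6.035e-07, 7.153e-07, 1.207e-06]  ψ = [0, 1, 0]  (obs o_5=1)
t=6: δ = [2.263e-07, 4.470e-08, 7.544e-08]  ψ = [2, 1, 2]  (obs o_6=4)
backtrack: best end state = 0; path = [2, 0, 2, 0, 0, 2, 0]

path = [2, 0, 2, 0, 0, 2, 0]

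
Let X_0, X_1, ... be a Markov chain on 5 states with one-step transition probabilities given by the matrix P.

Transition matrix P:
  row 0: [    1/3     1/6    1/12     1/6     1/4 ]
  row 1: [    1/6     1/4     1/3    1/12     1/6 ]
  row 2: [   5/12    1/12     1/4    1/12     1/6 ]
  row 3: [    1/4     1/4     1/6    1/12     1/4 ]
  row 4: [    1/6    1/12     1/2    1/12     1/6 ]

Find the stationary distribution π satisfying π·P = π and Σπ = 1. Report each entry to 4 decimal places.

π = [0.2874, 0.1502, 0.2556, 0.1073, 0.1996]

Balance equations π_j = Σ_i π_i·P[i][j]:
  π_0 = 1/3·π_0 + 1/6·π_1 + 5/12·π_2 + 1/4·π_3 + 1/6·π_4
  π_1 = 1/6·π_0 + 1/4·π_1 + 1/12·π_2 + 1/4·π_3 + 1/12·π_4
  π_2 = 1/12·π_0 + 1/3·π_1 + 1/4·π_2 + 1/6·π_3 + 1/2·π_4
  π_3 = 1/6·π_0 + 1/12·π_1 + 1/12·π_2 + 1/12·π_3 + 1/12·π_4
  normalize: π_0 + π_1 + π_2 + π_3 + π_4 = 1
Solving the linear system gives exactly π = [317/1103, 497/3309, 2537/9927, 355/3309, 1981/9927].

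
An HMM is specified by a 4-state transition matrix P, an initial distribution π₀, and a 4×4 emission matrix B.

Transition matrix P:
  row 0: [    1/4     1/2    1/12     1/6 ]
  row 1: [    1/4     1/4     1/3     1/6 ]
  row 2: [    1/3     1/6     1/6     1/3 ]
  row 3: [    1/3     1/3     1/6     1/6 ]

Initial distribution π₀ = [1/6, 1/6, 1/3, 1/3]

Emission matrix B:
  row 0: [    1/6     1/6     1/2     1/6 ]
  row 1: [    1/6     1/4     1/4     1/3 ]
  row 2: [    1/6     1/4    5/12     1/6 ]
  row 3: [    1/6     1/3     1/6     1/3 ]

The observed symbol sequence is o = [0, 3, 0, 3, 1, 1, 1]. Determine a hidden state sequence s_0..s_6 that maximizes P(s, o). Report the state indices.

path = [2, 3, 0, 1, 2, 3, 1]

t=0: δ = [2.778e-02, 2.778e-02, 5.556e-02, 5.556e-02]  (obs o_0=0)
t=1: δ = [3.086e-03, 6.173e-03, 1.543e-03, 6.173e-03]  ψ = [2, 3, 1, 2]  (obs o_1=3)
t=2: δ = [3.429e-04, 3.429e-04, 3.429e-04, 1.715e-04]  ψ = [3, 3, 1, 1]  (obs o_2=0)
t=3: δ = [1.905e-05, 5.716e-05, 1.905e-05, 3.810e-05]  ψ = [2, 0, 1, 2]  (obs o_3=3)
t=4: δ = [2.381e-06, 3.572e-06, 4.763e-06, 3.175e-06]  ψ = [1, 1, 1, 1]  (obs o_4=1)
t=5: δ = [2.646e-07, 2.977e-07, 2.977e-07, 5.292e-07]  ψ = [2, 0, 1, 2]  (obs o_5=1)
t=6: δ = [2.940e-08, 4.410e-08, 2.481e-08, 3.308e-08]  ψ = [3, 3, 1, 2]  (obs o_6=1)
backtrack: best end state = 1; path = [2, 3, 0, 1, 2, 3, 1]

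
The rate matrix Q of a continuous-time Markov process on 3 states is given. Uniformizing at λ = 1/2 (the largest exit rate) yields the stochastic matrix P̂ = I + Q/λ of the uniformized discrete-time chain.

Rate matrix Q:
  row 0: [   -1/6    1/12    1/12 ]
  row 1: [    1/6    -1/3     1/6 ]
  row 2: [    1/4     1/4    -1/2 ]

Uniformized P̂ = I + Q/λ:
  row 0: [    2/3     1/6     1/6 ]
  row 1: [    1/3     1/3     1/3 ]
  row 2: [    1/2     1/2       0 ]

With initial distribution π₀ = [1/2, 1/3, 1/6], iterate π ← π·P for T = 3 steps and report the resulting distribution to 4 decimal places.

π = [0.5440, 0.2731, 0.1829]

t=0: π = [0.5000, 0.3333, 0.1667]
t=1: π = [0.5278, 0.2778, 0.1944]
t=2: π = [0.5417, 0.2778, 0.1806]
t=3: π = [0.5440, 0.2731, 0.1829]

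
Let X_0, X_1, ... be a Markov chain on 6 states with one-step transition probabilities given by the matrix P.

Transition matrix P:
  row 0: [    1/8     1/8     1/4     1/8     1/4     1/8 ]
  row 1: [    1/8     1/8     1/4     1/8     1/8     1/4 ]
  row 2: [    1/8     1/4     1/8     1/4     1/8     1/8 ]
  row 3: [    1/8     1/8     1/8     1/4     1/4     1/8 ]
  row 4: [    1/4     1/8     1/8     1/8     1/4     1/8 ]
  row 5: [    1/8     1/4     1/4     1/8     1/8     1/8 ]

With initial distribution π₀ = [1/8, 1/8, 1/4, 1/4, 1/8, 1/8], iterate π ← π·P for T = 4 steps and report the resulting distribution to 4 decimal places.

π = [0.1486, 0.1660, 0.1825, 0.1689, 0.1883, 0.1458]

t=0: π = [0.1250, 0.1250, 0.2500, 0.2500, 0.1250, 0.1250]
t=1: π = [0.1406, 0.1719, 0.1719, 0.1875, 0.1875, 0.1406]
t=2: π = [0.1484, 0.1641, 0.1816, 0.1699, 0.1895, 0.1465]
t=3: π = [0.1487, 0.1660, 0.1824, 0.1689, 0.1885, 0.1455]
t=4: π = [0.1486, 0.1660, 0.1825, 0.1689, 0.1883, 0.1458]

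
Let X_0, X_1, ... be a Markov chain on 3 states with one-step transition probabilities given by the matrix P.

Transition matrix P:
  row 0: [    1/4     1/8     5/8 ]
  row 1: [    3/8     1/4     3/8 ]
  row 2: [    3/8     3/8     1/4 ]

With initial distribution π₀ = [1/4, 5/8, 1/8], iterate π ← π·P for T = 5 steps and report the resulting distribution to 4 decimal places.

t=0: π = [0.2500, 0.6250, 0.1250]
t=1: π = [0.3438, 0.2344, 0.4219]
t=2: π = [0.3320, 0.2598, 0.4082]
t=3: π = [0.3335, 0.2595, 0.4070]
t=4: π = [0.3333, 0.2592, 0.4075]
t=5: π = [0.3333, 0.2593, 0.4074]

π = [0.3333, 0.2593, 0.4074]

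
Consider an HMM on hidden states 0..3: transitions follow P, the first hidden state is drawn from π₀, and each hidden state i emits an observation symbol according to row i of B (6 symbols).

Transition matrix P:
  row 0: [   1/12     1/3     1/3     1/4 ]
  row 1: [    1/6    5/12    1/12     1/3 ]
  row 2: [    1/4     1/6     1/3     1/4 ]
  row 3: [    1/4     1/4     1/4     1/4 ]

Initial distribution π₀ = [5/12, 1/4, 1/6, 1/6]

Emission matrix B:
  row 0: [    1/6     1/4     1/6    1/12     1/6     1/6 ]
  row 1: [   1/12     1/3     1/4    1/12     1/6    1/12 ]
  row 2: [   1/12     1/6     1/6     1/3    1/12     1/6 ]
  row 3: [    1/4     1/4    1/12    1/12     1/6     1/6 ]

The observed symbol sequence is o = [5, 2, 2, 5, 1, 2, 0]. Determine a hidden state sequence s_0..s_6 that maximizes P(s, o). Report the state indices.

path = [0, 1, 1, 1, 1, 1, 3]

t=0: δ = [6.944e-02, 2.083e-02, 2.778e-02, 2.778e-02]  (obs o_0=5)
t=1: δ = [1.157e-03, 5.787e-03, 3.858e-03, 1.447e-03]  ψ = [2, 0, 0, 0]  (obs o_1=2)
t=2: δ = [1.608e-04, 6.028e-04, 2.143e-04, 1.608e-04]  ψ = [1, 1, 2, 1]  (obs o_2=2)
t=3: δ = [1.674e-05, 2.093e-05, 1.191e-05, 3.349e-05]  ψ = [1, 1, 2, 1]  (obs o_3=5)
t=4: δ = [2.093e-06, 2.907e-06, 1.395e-06, 2.093e-06]  ψ = [3, 1, 3, 3]  (obs o_4=1)
t=5: δ = [8.721e-08, 3.028e-07, 1.163e-07, 8.075e-08]  ψ = [3, 1, 0, 1]  (obs o_5=2)
t=6: δ = [8.412e-09, 1.051e-08, 3.230e-09, 2.524e-08]  ψ = [1, 1, 2, 1]  (obs o_6=0)
backtrack: best end state = 3; path = [0, 1, 1, 1, 1, 1, 3]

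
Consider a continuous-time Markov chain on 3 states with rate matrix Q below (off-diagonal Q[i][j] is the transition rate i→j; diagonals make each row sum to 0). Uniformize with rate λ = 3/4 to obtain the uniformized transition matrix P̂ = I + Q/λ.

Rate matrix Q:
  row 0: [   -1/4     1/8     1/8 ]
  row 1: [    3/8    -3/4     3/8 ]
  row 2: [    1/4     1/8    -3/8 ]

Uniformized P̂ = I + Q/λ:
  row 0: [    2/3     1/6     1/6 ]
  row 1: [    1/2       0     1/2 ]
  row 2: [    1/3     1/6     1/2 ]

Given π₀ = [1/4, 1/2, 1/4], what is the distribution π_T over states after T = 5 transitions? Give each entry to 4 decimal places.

t=0: π = [0.2500, 0.5000, 0.2500]
t=1: π = [0.5000, 0.0833, 0.4167]
t=2: π = [0.5139, 0.1528, 0.3333]
t=3: π = [0.5301, 0.1412, 0.3287]
t=4: π = [0.5336, 0.1431, 0.3233]
t=5: π = [0.5350, 0.1428, 0.3221]

π = [0.5350, 0.1428, 0.3221]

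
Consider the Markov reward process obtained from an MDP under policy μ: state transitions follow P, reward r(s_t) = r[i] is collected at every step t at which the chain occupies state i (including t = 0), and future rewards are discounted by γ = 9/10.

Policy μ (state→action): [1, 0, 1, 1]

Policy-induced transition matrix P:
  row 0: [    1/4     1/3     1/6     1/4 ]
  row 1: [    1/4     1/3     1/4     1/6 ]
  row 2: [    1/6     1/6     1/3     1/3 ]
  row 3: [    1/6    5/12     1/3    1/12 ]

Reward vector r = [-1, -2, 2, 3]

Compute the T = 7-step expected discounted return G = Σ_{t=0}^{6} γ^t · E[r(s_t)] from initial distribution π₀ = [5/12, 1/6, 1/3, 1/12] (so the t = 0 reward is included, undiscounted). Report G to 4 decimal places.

t=0: π = [0.4167, 0.1667, 0.3333, 0.0833], E[r] = 0.1667, γ^t·E[r] = 0.166667, running G = 0.166667
t=1: π = [0.2153, 0.2847, 0.2500, 0.2500], E[r] = 0.4653, γ^t·E[r] = 0.418750, running G = 0.585417
t=2: π = [0.2083, 0.3125, 0.2737, 0.2054], E[r] = 0.3304, γ^t·E[r] = 0.267656, running G = 0.853073
t=3: π = [0.2101, 0.3048, 0.2726, 0.2125], E[r] = 0.3630, γ^t·E[r] = 0.264621, running G = 1.117694
t=4: π = [0.2096, 0.3056, 0.2729, 0.2119], E[r] = 0.3607, γ^t·E[r] = 0.236656, running G = 1.354350
t=5: π = [0.2096, 0.3055, 0.2729, 0.2120], E[r] = 0.3611, γ^t·E[r] = 0.213253, running G = 1.567603
t=6: π = [0.2096, 0.3055, 0.2729, 0.2120], E[r] = 0.3612, γ^t·E[r] = 0.191932, running G = 1.759535

G = 1.7595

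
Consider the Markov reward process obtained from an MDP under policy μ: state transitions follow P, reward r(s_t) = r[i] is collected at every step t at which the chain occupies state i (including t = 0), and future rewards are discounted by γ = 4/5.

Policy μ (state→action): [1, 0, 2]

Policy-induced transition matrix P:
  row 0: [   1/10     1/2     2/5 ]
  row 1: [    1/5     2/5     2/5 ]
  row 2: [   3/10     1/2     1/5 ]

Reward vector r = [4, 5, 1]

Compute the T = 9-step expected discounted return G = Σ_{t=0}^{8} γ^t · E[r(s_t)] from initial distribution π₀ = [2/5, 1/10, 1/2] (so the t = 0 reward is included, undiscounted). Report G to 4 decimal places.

G = 14.1951

t=0: π = [0.4000, 0.1000, 0.5000], E[r] = 2.6000, γ^t·E[r] = 2.600000, running G = 2.600000
t=1: π = [0.2100, 0.4900, 0.3000], E[r] = 3.5900, γ^t·E[r] = 2.872000, running G = 5.472000
t=2: π = [0.2090, 0.4510, 0.3400], E[r] = 3.4310, γ^t·E[r] = 2.195840, running G = 7.667840
t=3: π = [0.2131, 0.4549, 0.3320], E[r] = 3.4589, γ^t·E[r] = 1.770957, running G = 9.438797
t=4: π = [0.2119, 0.4545, 0.3336], E[r] = 3.4537, γ^t·E[r] = 1.414640, running G = 10.853436
t=5: π = [0.2122, 0.4545, 0.3333], E[r] = 3.4547, γ^t·E[r] = 1.132039, running G = 11.985475
t=6: π = [0.2121, 0.4545, 0.3333], E[r] = 3.4545, γ^t·E[r] = 0.905580, running G = 12.891055
t=7: π = [0.2121, 0.4545, 0.3333], E[r] = 3.4546, γ^t·E[r] = 0.724472, running G = 13.615527
t=8: π = [0.2121, 0.4545, 0.3333], E[r] = 3.4545, γ^t·E[r] = 0.579576, running G = 14.195104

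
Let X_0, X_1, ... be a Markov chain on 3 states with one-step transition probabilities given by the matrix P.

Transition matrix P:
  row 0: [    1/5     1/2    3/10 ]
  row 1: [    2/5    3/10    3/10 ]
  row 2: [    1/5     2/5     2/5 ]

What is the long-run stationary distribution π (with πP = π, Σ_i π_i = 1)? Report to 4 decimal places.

Balance equations π_j = Σ_i π_i·P[i][j]:
  π_0 = 1/5·π_0 + 2/5·π_1 + 1/5·π_2
  π_1 = 1/2·π_0 + 3/10·π_1 + 2/5·π_2
  normalize: π_0 + π_1 + π_2 = 1
Solving the linear system gives exactly π = [5/18, 7/18, 1/3].

π = [0.2778, 0.3889, 0.3333]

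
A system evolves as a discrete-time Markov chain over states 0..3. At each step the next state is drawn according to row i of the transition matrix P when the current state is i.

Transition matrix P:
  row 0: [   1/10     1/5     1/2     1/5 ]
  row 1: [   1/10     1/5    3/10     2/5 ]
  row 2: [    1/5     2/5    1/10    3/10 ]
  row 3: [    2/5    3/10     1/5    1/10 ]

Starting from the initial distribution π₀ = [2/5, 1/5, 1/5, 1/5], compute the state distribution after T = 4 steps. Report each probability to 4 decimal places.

π = [0.2034, 0.2787, 0.2619, 0.2560]

t=0: π = [0.4000, 0.2000, 0.2000, 0.2000]
t=1: π = [0.1800, 0.2600, 0.3200, 0.2400]
t=2: π = [0.2040, 0.2880, 0.2480, 0.2600]
t=3: π = [0.2028, 0.2756, 0.2652, 0.2564]
t=4: π = [0.2034, 0.2787, 0.2619, 0.2560]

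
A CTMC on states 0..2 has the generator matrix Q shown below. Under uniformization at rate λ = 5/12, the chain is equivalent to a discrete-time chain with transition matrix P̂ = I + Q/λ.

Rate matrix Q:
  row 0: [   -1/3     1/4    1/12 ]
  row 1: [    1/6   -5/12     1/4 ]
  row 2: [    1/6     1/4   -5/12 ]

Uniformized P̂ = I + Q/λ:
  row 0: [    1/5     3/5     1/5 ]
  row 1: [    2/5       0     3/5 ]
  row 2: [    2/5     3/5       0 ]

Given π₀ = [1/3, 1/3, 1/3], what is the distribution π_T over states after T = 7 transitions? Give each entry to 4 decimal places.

π = [0.3333, 0.3762, 0.2905]

t=0: π = [0.3333, 0.3333, 0.3333]
t=1: π = [0.3333, 0.4000, 0.2667]
t=2: π = [0.3333, 0.3600, 0.3067]
t=3: π = [0.3333, 0.3840, 0.2827]
t=4: π = [0.3333, 0.3696, 0.2971]
t=5: π = [0.3333, 0.3782, 0.2884]
t=6: π = [0.3333, 0.3731, 0.2936]
t=7: π = [0.3333, 0.3762, 0.2905]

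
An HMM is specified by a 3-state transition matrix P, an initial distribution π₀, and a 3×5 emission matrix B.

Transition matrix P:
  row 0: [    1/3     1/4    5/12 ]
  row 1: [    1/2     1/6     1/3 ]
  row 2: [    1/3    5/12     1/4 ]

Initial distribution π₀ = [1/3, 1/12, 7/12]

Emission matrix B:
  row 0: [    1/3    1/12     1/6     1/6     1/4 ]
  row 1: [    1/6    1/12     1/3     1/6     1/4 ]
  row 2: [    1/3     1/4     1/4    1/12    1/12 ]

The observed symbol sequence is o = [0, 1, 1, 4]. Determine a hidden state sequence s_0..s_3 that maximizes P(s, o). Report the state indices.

t=0: δ = [1.111e-01, 1.389e-02, 1.944e-01]  (obs o_0=0)
t=1: δ = [5.401e-03, 6.752e-03, 1.215e-02]  ψ = [2, 2, 2]  (obs o_1=1)
t=2: δ = [3.376e-04, 4.220e-04, 7.595e-04]  ψ = [2, 2, 2]  (obs o_2=1)
t=3: δ = [6.330e-05, 7.912e-05, 1.582e-05]  ψ = [2, 2, 2]  (obs o_3=4)
backtrack: best end state = 1; path = [2, 2, 2, 1]

path = [2, 2, 2, 1]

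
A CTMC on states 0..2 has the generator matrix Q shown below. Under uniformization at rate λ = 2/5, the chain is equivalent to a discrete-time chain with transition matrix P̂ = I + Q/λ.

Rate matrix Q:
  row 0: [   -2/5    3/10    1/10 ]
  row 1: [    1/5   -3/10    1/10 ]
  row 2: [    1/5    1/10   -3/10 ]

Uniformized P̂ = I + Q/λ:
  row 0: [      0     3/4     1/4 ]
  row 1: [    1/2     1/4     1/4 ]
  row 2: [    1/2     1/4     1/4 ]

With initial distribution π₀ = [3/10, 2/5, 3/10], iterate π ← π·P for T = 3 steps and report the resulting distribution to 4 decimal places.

t=0: π = [0.3000, 0.4000, 0.3000]
t=1: π = [0.3500, 0.4000, 0.2500]
t=2: π = [0.3250, 0.4250, 0.2500]
t=3: π = [0.3375, 0.4125, 0.2500]

π = [0.3375, 0.4125, 0.2500]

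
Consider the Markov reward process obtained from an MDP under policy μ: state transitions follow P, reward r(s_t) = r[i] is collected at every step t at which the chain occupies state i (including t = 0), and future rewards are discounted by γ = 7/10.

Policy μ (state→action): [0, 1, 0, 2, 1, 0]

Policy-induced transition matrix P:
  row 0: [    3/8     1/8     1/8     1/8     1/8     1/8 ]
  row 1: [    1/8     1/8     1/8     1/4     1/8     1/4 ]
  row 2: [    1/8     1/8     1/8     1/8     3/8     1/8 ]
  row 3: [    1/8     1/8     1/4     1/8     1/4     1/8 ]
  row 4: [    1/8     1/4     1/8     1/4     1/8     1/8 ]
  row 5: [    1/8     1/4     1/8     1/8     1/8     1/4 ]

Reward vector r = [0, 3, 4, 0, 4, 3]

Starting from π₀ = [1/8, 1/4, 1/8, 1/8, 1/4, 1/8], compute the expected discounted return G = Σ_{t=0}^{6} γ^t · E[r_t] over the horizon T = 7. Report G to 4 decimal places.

G = 7.3847

t=0: π = [0.1250, 0.2500, 0.1250, 0.1250, 0.2500, 0.1250], E[r] = 2.6250, γ^t·E[r] = 2.625000, running G = 2.625000
t=1: π = [0.1563, 0.1719, 0.1406, 0.1875, 0.1719, 0.1719], E[r] = 2.2813, γ^t·E[r] = 1.596875, running G = 4.221875
t=2: π = [0.1641, 0.1680, 0.1484, 0.1680, 0.1836, 0.1680], E[r] = 2.3359, γ^t·E[r] = 1.144609, running G = 5.366484
t=3: π = [0.1660, 0.1689, 0.1460, 0.1689, 0.1831, 0.1670], E[r] = 2.3242, γ^t·E[r] = 0.797207, running G = 6.163691
t=4: π = [0.1665, 0.1688, 0.1461, 0.1690, 0.1826, 0.1670], E[r] = 2.3222, γ^t·E[r] = 0.557561, running G = 6.721253
t=5: π = [0.1666, 0.1687, 0.1461, 0.1689, 0.1827, 0.1670], E[r] = 2.3221, γ^t·E[r] = 0.390281, running G = 7.111534
t=6: π = [0.1667, 0.1687, 0.1461, 0.1689, 0.1826, 0.1670], E[r] = 2.3220, γ^t·E[r] = 0.273185, running G = 7.384719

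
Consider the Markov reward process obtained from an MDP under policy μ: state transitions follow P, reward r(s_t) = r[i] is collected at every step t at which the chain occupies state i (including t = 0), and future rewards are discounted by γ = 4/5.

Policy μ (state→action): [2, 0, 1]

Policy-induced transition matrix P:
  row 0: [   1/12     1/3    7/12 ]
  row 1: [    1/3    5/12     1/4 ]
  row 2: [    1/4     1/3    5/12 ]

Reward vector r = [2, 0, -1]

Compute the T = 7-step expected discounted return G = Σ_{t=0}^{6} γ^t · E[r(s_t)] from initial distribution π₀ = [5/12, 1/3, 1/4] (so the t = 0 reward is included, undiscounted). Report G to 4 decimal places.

G = 0.7623

t=0: π = [0.4167, 0.3333, 0.2500], E[r] = 0.5833, γ^t·E[r] = 0.583333, running G = 0.583333
t=1: π = [0.2083, 0.3611, 0.4306], E[r] = -0.0139, γ^t·E[r] = -0.011111, running G = 0.572222
t=2: π = [0.2454, 0.3634, 0.3912], E[r] = 0.0995, γ^t·E[r] = 0.063704, running G = 0.635926
t=3: π = [0.2394, 0.3636, 0.3970], E[r] = 0.0818, γ^t·E[r] = 0.041877, running G = 0.677802
t=4: π = [0.2404, 0.3636, 0.3960], E[r] = 0.0848, γ^t·E[r] = 0.034752, running G = 0.712555
t=5: π = [0.2402, 0.3636, 0.3961], E[r] = 0.0843, γ^t·E[r] = 0.027638, running G = 0.740192
t=6: π = [0.2403, 0.3636, 0.3961], E[r] = 0.0844, γ^t·E[r] = 0.022132, running G = 0.762325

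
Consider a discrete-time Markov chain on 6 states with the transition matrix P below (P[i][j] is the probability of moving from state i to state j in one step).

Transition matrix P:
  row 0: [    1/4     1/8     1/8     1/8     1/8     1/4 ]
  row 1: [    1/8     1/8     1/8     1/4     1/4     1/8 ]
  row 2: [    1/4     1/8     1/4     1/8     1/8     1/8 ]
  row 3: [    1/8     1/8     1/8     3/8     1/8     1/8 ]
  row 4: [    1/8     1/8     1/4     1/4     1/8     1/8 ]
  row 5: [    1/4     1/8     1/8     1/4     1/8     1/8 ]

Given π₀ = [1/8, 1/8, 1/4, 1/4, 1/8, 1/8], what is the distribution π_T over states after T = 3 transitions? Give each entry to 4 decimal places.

t=0: π = [0.1250, 0.1250, 0.2500, 0.2500, 0.1250, 0.1250]
t=1: π = [0.1875, 0.1250, 0.1719, 0.2344, 0.1406, 0.1406]
t=2: π = [0.1875, 0.1250, 0.1641, 0.2344, 0.1406, 0.1484]
t=3: π = [0.1875, 0.1250, 0.1631, 0.2354, 0.1406, 0.1484]

π = [0.1875, 0.1250, 0.1631, 0.2354, 0.1406, 0.1484]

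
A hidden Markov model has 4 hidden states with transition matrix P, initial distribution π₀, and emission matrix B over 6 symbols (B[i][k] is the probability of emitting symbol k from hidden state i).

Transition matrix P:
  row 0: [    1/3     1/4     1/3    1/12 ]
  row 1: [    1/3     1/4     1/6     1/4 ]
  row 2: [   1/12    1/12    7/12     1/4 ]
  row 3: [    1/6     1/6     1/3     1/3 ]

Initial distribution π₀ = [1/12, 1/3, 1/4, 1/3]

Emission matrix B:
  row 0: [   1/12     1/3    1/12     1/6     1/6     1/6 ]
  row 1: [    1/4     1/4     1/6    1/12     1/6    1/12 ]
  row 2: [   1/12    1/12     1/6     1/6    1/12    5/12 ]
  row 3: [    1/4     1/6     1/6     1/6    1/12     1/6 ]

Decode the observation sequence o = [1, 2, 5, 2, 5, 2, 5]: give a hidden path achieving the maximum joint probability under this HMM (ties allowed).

t=0: δ = [2.778e-02, 8.333e-02, 2.083e-02, 5.556e-02]  (obs o_0=1)
t=1: δ = [2.315e-03, 3.472e-03, 3.086e-03, 3.472e-03]  ψ = [1, 1, 3, 1]  (obs o_1=2)
t=2: δ = [1.929e-04, 7.234e-05, 7.502e-04, 1.929e-04]  ψ = [1, 1, 2, 3]  (obs o_2=5)
t=3: δ = [5.358e-06, 1.042e-05, 7.293e-05, 3.126e-05]  ψ = [0, 2, 2, 2]  (obs o_3=2)
t=4: δ = [1.013e-06, 5.065e-07, 1.773e-05, 3.039e-06]  ψ = [2, 2, 2, 2]  (obs o_4=5)
t=5: δ = [1.231e-07, 2.462e-07, 1.723e-06, 7.386e-07]  ψ = [2, 2, 2, 2]  (obs o_5=2)
t=6: δ = [2.394e-08, 1.197e-08, 4.189e-07, 7.181e-08]  ψ = [2, 2, 2, 2]  (obs o_6=5)
backtrack: best end state = 2; path = [3, 2, 2, 2, 2, 2, 2]

path = [3, 2, 2, 2, 2, 2, 2]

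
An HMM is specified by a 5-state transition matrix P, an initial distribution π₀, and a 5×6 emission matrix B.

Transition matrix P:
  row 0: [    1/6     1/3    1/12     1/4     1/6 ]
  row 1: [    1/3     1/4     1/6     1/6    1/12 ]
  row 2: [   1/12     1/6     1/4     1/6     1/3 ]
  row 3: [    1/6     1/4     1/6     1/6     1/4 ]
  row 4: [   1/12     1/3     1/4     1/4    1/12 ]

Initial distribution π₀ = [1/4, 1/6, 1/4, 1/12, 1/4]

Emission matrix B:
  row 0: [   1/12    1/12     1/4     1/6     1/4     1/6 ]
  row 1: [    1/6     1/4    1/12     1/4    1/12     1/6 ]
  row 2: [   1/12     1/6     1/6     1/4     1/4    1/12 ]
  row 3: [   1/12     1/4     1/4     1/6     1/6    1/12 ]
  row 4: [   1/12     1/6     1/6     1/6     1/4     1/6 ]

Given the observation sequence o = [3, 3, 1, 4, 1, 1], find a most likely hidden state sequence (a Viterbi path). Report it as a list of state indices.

path = [2, 4, 1, 0, 1, 1]

t=0: δ = [4.167e-02, 4.167e-02, 6.250e-02, 1.389e-02, 4.167e-02]  (obs o_0=3)
t=1: δ = [2.315e-03, 3.472e-03, 3.906e-03, 1.736e-03, 3.472e-03]  ψ = [1, 0, 2, 0, 2]  (obs o_1=3)
t=2: δ = [9.645e-05, 2.894e-04, 1.628e-04, 2.170e-04, 2.170e-04]  ψ = [1, 4, 2, 4, 2]  (obs o_2=1)
t=3: δ = [2.411e-05, 6.028e-06, 1.356e-05, 9.042e-06, 1.356e-05]  ψ = [1, 1, 4, 4, 2]  (obs o_3=4)
t=4: δ = [3.349e-07, 2.009e-06, 5.651e-07, 1.507e-06, 7.535e-07]  ψ = [0, 0, 2, 0, 2]  (obs o_4=1)
t=5: δ = [5.582e-08, 1.256e-07, 5.582e-08, 8.372e-08, 6.279e-08]  ψ = [1, 1, 1, 1, 3]  (obs o_5=1)
backtrack: best end state = 1; path = [2, 4, 1, 0, 1, 1]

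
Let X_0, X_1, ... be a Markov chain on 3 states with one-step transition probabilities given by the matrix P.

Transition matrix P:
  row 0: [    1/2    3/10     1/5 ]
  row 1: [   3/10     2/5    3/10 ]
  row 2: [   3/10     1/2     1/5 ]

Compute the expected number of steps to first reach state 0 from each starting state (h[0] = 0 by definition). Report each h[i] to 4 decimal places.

First-step conditioning: h[0] = 0; for i ≠ 0, h[i] = 1 + Σ_k P[i][k]·h[k].
  h[1] = 1 + 2/5·h[1] + 3/10·h[2]
  h[2] = 1 + 1/2·h[1] + 1/5·h[2]
Solving the 2×2 linear system over states ≠ 0 gives exactly h = [0, 10/3, 10/3] (h[0] = 0 is the target).

h = [0.0000, 3.3333, 3.3333]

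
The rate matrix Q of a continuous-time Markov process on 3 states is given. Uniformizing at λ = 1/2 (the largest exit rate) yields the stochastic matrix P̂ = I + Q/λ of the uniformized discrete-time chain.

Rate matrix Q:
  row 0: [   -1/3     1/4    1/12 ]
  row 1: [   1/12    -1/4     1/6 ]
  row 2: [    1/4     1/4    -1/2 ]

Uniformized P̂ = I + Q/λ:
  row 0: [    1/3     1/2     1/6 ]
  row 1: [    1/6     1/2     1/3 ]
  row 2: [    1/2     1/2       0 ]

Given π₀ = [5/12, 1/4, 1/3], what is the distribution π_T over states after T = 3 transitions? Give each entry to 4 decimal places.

t=0: π = [0.4167, 0.2500, 0.3333]
t=1: π = [0.3472, 0.5000, 0.1528]
t=2: π = [0.2755, 0.5000, 0.2245]
t=3: π = [0.2874, 0.5000, 0.2126]

π = [0.2874, 0.5000, 0.2126]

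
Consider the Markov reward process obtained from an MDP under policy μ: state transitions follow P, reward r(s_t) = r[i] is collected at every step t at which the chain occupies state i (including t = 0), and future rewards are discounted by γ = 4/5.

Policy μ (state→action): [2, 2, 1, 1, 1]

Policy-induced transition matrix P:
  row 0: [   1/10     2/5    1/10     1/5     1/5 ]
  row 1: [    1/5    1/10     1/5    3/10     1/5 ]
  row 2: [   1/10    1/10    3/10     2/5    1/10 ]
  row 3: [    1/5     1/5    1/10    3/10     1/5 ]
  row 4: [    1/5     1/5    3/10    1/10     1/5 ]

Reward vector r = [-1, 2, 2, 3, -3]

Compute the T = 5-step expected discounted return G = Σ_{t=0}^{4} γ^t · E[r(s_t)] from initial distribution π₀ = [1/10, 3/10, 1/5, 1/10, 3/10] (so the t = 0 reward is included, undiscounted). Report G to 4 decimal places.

t=0: π = [0.1000, 0.3000, 0.2000, 0.1000, 0.3000], E[r] = 0.3000, γ^t·E[r] = 0.300000, running G = 0.300000
t=1: π = [0.1700, 0.1700, 0.2300, 0.2500, 0.1800], E[r] = 0.8400, γ^t·E[r] = 0.672000, running G = 0.972000
t=2: π = [0.1600, 0.1940, 0.1990, 0.2700, 0.1770], E[r] = 0.9050, γ^t·E[r] = 0.579200, running G = 1.551200
t=3: π = [0.1641, 0.1927, 0.1946, 0.2685, 0.1801], E[r] = 0.8757, γ^t·E[r] = 0.448358, running G = 1.999558
t=4: π = [0.1641, 0.1941, 0.1942, 0.2670, 0.1805], E[r] = 0.8719, γ^t·E[r] = 0.357147, running G = 2.356705

G = 2.3567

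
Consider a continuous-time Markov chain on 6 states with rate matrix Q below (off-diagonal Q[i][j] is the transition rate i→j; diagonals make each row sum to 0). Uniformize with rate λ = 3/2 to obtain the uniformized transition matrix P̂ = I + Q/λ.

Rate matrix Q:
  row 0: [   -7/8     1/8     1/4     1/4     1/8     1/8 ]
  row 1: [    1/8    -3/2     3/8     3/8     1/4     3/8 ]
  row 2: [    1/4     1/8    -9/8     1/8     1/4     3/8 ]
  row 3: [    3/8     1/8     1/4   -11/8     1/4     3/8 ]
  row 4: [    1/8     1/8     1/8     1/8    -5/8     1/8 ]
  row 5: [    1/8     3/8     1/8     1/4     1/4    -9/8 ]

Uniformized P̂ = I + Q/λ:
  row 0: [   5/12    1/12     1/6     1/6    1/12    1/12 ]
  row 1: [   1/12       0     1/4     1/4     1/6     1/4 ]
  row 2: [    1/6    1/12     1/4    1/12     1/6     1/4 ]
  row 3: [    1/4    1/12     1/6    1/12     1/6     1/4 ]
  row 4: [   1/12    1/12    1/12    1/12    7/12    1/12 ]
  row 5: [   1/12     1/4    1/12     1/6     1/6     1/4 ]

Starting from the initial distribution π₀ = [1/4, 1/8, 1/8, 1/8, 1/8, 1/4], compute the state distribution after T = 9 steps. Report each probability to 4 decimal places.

π = [0.1765, 0.1042, 0.1515, 0.1302, 0.2604, 0.1772]

t=0: π = [0.2500, 0.1250, 0.1250, 0.1250, 0.1250, 0.2500]
t=1: π = [0.1979, 0.1146, 0.1563, 0.1458, 0.1979, 0.1875]
t=2: π = [0.1866, 0.1050, 0.1571, 0.1345, 0.2326, 0.1840]
t=3: π = [0.1811, 0.1053, 0.1538, 0.1317, 0.2480, 0.1801]
t=4: π = [0.1785, 0.1046, 0.1526, 0.1310, 0.2549, 0.1785]
t=5: π = [0.1774, 0.1044, 0.1520, 0.1305, 0.2580, 0.1778]
t=6: π = [0.1769, 0.1043, 0.1517, 0.1303, 0.2594, 0.1774]
t=7: π = [0.1767, 0.1042, 0.1516, 0.1302, 0.2600, 0.1773]
t=8: π = [0.1766, 0.1042, 0.1515, 0.1302, 0.2603, 0.1772]
t=9: π = [0.1765, 0.1042, 0.1515, 0.1302, 0.2604, 0.1772]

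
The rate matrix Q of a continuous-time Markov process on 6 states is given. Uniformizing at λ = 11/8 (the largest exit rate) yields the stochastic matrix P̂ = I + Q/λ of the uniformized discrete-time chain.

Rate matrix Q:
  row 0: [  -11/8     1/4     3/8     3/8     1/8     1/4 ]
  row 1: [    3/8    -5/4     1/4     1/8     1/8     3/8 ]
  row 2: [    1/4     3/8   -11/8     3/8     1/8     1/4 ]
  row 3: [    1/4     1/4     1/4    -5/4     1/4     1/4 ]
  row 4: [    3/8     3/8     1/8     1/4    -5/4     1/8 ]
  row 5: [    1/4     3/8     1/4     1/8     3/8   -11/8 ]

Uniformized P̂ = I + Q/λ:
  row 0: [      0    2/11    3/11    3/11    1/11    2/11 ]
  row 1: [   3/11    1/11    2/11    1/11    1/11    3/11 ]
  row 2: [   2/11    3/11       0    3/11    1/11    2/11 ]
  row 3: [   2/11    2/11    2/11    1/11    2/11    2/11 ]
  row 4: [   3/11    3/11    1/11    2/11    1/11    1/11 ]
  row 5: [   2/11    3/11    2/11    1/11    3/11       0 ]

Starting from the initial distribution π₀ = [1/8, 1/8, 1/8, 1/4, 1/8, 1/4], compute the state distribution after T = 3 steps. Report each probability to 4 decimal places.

t=0: π = [0.1250, 0.1250, 0.1250, 0.2500, 0.1250, 0.2500]
t=1: π = [0.1818, 0.2159, 0.1591, 0.1477, 0.1591, 0.1364]
t=2: π = [0.1829, 0.2035, 0.1550, 0.1674, 0.1291, 0.1622]
t=3: π = [0.1788, 0.2039, 0.1585, 0.1641, 0.1356, 0.1591]

π = [0.1788, 0.2039, 0.1585, 0.1641, 0.1356, 0.1591]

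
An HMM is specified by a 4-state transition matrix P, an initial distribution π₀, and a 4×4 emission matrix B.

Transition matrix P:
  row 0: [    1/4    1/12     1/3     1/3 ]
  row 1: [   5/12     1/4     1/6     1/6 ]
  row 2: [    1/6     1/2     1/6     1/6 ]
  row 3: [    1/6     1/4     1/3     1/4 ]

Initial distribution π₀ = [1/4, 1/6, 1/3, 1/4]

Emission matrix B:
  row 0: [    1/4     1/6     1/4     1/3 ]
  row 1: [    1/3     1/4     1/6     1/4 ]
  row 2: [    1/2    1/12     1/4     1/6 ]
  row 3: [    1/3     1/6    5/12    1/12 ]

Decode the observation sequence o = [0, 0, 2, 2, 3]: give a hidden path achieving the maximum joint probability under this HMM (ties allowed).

path = [2, 1, 0, 2, 1]

t=0: δ = [6.250e-02, 5.556e-02, 1.667e-01, 8.333e-02]  (obs o_0=0)
t=1: δ = [6.944e-03, 2.778e-02, 1.389e-02, 9.259e-03]  ψ = [2, 2, 2, 2]  (obs o_1=0)
t=2: δ = [2.894e-03, 1.157e-03, 1.157e-03, 1.929e-03]  ψ = [1, 1, 1, 1]  (obs o_2=2)
t=3: δ = [1.808e-04, 9.645e-05, 2.411e-04, 4.019e-04]  ψ = [0, 2, 0, 0]  (obs o_3=2)
t=4: δ = [2.233e-05, 3.014e-05, 2.233e-05, 8.372e-06]  ψ = [3, 2, 3, 3]  (obs o_4=3)
backtrack: best end state = 1; path = [2, 1, 0, 2, 1]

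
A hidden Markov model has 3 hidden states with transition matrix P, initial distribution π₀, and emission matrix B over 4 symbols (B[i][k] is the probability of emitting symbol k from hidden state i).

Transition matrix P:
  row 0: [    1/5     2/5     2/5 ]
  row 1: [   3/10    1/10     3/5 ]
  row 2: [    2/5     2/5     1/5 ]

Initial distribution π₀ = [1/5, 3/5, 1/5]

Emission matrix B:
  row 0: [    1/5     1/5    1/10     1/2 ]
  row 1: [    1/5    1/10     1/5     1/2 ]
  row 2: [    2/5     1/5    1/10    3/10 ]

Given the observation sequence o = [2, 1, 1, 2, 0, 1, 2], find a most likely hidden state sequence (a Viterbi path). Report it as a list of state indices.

path = [1, 2, 0, 1, 2, 0, 1]

t=0: δ = [2.000e-02, 1.200e-01, 2.000e-02]  (obs o_0=2)
t=1: δ = [7.200e-03, 1.200e-03, 1.440e-02]  ψ = [1, 1, 1]  (obs o_1=1)
t=2: δ = [1.152e-03, 5.760e-04, 5.760e-04]  ψ = [2, 2, 0]  (obs o_2=1)
t=3: δ = [2.304e-05, 9.216e-05, 4.608e-05]  ψ = [0, 0, 0]  (obs o_3=2)
t=4: δ = [5.530e-06, 3.686e-06, 2.212e-05]  ψ = [1, 2, 1]  (obs o_4=0)
t=5: δ = [1.769e-06, 8.847e-07, 8.847e-07]  ψ = [2, 2, 2]  (obs o_5=1)
t=6: δ = [3.539e-08, 1.416e-07, 7.078e-08]  ψ = [0, 0, 0]  (obs o_6=2)
backtrack: best end state = 1; path = [1, 2, 0, 1, 2, 0, 1]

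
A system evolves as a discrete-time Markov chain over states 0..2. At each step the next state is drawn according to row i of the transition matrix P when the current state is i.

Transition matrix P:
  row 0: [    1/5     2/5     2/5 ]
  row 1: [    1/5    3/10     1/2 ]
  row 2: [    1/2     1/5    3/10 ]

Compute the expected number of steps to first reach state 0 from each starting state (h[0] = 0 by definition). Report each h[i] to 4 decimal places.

First-step conditioning: h[0] = 0; for i ≠ 0, h[i] = 1 + Σ_k P[i][k]·h[k].
  h[1] = 1 + 3/10·h[1] + 1/2·h[2]
  h[2] = 1 + 1/5·h[1] + 3/10·h[2]
Solving the 2×2 linear system over states ≠ 0 gives exactly h = [0, 40/13, 30/13] (h[0] = 0 is the target).

h = [0.0000, 3.0769, 2.3077]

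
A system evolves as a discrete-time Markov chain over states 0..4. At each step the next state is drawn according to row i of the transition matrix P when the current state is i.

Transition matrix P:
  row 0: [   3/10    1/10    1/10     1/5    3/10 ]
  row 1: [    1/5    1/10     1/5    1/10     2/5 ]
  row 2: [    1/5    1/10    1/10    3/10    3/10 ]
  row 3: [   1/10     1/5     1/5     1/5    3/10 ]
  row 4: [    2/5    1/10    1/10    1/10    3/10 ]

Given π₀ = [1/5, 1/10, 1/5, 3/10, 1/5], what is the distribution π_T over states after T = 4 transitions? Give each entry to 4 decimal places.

π = [0.2726, 0.1170, 0.1287, 0.1700, 0.3117]

t=0: π = [0.2000, 0.1000, 0.2000, 0.3000, 0.2000]
t=1: π = [0.2300, 0.1300, 0.1400, 0.1900, 0.3100]
t=2: π = [0.2660, 0.1190, 0.1320, 0.1700, 0.3130]
t=3: π = [0.2722, 0.1170, 0.1289, 0.1700, 0.3119]
t=4: π = [0.2726, 0.1170, 0.1287, 0.1700, 0.3117]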